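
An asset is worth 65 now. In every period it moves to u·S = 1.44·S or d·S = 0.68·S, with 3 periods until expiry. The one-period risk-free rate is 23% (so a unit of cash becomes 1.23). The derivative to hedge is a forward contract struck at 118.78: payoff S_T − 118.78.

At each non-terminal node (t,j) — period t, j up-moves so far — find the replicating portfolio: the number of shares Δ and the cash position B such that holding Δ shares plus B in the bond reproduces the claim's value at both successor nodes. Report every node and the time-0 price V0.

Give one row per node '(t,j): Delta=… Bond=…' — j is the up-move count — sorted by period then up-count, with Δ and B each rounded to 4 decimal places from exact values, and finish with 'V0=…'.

(0,0): Delta=1.0000 Bond=-63.8305
(1,0): Delta=1.0000 Bond=-78.5115
(1,1): Delta=1.0000 Bond=-78.5115
(2,0): Delta=1.0000 Bond=-96.5691
(2,1): Delta=1.0000 Bond=-96.5691
(2,2): Delta=1.0000 Bond=-96.5691
V0=1.1695

Under the risk-neutral measure, an up-move has probability p* = (R−d)/(u−d) = 0.7237 and values discount at R = 1.23.
At expiry t=3: V(3,0)=-98.3419, V(3,1)=-75.4994, V(3,2)=-27.1269, V(3,3)=75.3090
(2,0): S=30.0560. Δ = (V_up−V_dn)/(S_up−S_dn) = (-75.4994−-98.3419)/(43.2806−20.4381) = 1.0000. V = [p*·-75.4994 + (1−p*)·-98.3419]/1.23 = -66.5131. B = V − Δ·S = -96.5691.
(2,1): S=63.6480. Δ = (V_up−V_dn)/(S_up−S_dn) = (-27.1269−-75.4994)/(91.6531−43.2806) = 1.0000. V = [p*·-27.1269 + (1−p*)·-75.4994]/1.23 = -32.9211. B = V − Δ·S = -96.5691.
(2,2): S=134.7840. Δ = (V_up−V_dn)/(S_up−S_dn) = (75.3090−-27.1269)/(194.0890−91.6531) = 1.0000. V = [p*·75.3090 + (1−p*)·-27.1269]/1.23 = 38.2149. B = V − Δ·S = -96.5691.
(1,0): S=44.2000. Δ = (V_up−V_dn)/(S_up−S_dn) = (-32.9211−-66.5131)/(63.6480−30.0560) = 1.0000. V = [p*·-32.9211 + (1−p*)·-66.5131]/1.23 = -34.3115. B = V − Δ·S = -78.5115.
(1,1): S=93.6000. Δ = (V_up−V_dn)/(S_up−S_dn) = (38.2149−-32.9211)/(134.7840−63.6480) = 1.0000. V = [p*·38.2149 + (1−p*)·-32.9211]/1.23 = 15.0885. B = V − Δ·S = -78.5115.
(0,0): S=65.0000. Δ = (V_up−V_dn)/(S_up−S_dn) = (15.0885−-34.3115)/(93.6000−44.2000) = 1.0000. V = [p*·15.0885 + (1−p*)·-34.3115]/1.23 = 1.1695. B = V − Δ·S = -63.8305.
Self-financing check: at every node Δ·S+B equals the discounted successor values.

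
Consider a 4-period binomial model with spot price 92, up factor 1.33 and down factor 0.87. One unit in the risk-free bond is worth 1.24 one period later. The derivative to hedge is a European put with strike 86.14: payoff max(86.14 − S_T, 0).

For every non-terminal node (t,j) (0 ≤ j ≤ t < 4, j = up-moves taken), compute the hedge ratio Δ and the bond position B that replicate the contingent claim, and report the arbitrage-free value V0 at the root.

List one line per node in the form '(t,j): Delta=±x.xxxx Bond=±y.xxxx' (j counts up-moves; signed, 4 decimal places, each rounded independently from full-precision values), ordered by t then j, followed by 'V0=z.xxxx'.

(0,0): Delta=-0.0090 Bond=0.9016
(1,0): Delta=-0.0498 Bond=4.3859
(1,1): Delta=-0.0025 Bond=0.3231
(2,0): Delta=-0.2500 Bond=19.3788
(2,1): Delta=-0.0179 Bond=2.0476
(2,2): Delta=0.0000 Bond=0.0000
(3,0): Delta=-1.0000 Bond=69.4677
(3,1): Delta=-0.1306 Bond=12.9772
(3,2): Delta=0.0000 Bond=0.0000
(3,3): Delta=0.0000 Bond=0.0000
V0=0.0774

Under the risk-neutral measure, an up-move has probability p* = (R−d)/(u−d) = 0.8043 and values discount at R = 1.24.
At expiry t=4: V(4,0)=33.4334, V(4,1)=5.5656, V(4,2)=0.0000, V(4,3)=0.0000, V(4,4)=0.0000
  t=3,j=0: stock 60.5823 → up 80.5744 (V=5.5656), down 52.7066 (V=33.4334). Price 8.8855; hedge Δ=-1.0000, bond B=69.4677.
  t=3,j=1: stock 92.6143 → up 123.1770 (V=0.0000), down 80.5744 (V=5.5656). Price 0.8782; hedge Δ=-0.1306, bond B=12.9772.
  t=3,j=2: stock 141.5828 → up 188.3051 (V=0.0000), down 123.1770 (V=0.0000). Price 0.0000; hedge Δ=0.0000, bond B=0.0000.
  t=3,j=3: stock 216.4426 → up 287.8687 (V=0.0000), down 188.3051 (V=0.0000). Price 0.0000; hedge Δ=0.0000, bond B=0.0000.
  t=2,j=0: stock 69.6348 → up 92.6143 (V=0.8782), down 60.5823 (V=8.8855). Price 1.9716; hedge Δ=-0.2500, bond B=19.3788.
  t=2,j=1: stock 106.4532 → up 141.5828 (V=0.0000), down 92.6143 (V=0.8782). Price 0.1386; hedge Δ=-0.0179, bond B=2.0476.
  t=2,j=2: stock 162.7388 → up 216.4426 (V=0.0000), down 141.5828 (V=0.0000). Price 0.0000; hedge Δ=0.0000, bond B=0.0000.
  t=1,j=0: stock 80.0400 → up 106.4532 (V=0.1386), down 69.6348 (V=1.9716). Price 0.4010; hedge Δ=-0.0498, bond B=4.3859.
  t=1,j=1: stock 122.3600 → up 162.7388 (V=0.0000), down 106.4532 (V=0.1386). Price 0.0219; hedge Δ=-0.0025, bond B=0.3231.
  t=0,j=0: stock 92.0000 → up 122.3600 (V=0.0219), down 80.0400 (V=0.4010). Price 0.0774; hedge Δ=-0.0090, bond B=0.9016.
Check: Δ(0,0)·S0 + B(0,0) = 0.0774 = V0.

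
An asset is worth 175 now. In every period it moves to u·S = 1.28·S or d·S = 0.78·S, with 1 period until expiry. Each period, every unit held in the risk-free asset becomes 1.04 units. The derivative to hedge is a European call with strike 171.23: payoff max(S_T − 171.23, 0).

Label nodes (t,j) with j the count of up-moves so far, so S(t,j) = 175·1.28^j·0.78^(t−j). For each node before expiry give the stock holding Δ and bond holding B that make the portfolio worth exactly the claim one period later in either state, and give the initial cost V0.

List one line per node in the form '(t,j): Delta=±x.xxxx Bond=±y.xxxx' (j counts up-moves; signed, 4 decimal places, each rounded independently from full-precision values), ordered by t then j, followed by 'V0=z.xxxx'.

(0,0): Delta=0.6031 Bond=-79.1550
V0=26.3850

The replicating-portfolio and risk-neutral prices coincide; use p* = (1.04−0.78)/(1.28−0.78) = 0.5200 for the latter.
Terminal payoffs: V(1,0)=0.0000, V(1,1)=52.7700
Node (0,0) S=175.0000: V=(p*·52.7700+(1−p*)·0.0000)/1.04=26.3850; Δ=(52.7700−0.0000)/(224.0000−136.5000)=0.6031; B=V−Δ·S=-79.1550
Root portfolio cost Δ·175+B reproduces V0=26.3850.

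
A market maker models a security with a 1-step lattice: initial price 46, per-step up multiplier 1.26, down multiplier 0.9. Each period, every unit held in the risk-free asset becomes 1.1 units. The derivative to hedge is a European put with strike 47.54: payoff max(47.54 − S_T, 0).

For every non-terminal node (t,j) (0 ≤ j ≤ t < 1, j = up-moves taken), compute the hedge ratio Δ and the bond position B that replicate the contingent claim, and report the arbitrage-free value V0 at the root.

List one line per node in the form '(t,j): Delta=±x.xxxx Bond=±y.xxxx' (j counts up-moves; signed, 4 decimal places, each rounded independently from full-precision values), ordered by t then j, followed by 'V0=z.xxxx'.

Risk-neutral probability p* = (R−d)/(u−d) = (1.1−0.9)/(1.26−0.9) = 0.5556.
Terminal payoffs: V(1,0)=6.1400, V(1,1)=0.0000
(0,0): S=46.0000. Δ = (V_up−V_dn)/(S_up−S_dn) = (0.0000−6.1400)/(57.9600−41.4000) = -0.3708. V = [p*·0.0000 + (1−p*)·6.1400]/1.1 = 2.4808. B = V − Δ·S = 19.5364.
Self-financing check: at every node Δ·S+B equals the discounted successor values.

(0,0): Delta=-0.3708 Bond=19.5364
V0=2.4808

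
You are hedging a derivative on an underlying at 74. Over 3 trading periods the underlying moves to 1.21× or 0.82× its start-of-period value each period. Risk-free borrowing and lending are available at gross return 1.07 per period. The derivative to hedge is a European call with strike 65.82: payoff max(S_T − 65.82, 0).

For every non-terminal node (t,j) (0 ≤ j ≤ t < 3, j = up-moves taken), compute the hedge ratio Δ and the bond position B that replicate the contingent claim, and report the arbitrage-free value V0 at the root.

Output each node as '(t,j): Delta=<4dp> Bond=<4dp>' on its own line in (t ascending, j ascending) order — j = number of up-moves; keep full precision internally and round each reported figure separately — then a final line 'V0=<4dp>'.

The replicating-portfolio and risk-neutral prices coincide; use p* = (1.07−0.82)/(1.21−0.82) = 0.6410 for the latter.
Terminal payoffs: V(3,0)=0.0000, V(3,1)=0.0000, V(3,2)=23.0216, V(3,3)=65.2755
  t=2,j=0: stock 49.7576 → up 60.2067 (V=0.0000), down 40.8012 (V=0.0000). Price 0.0000; hedge Δ=0.0000, bond B=0.0000.
  t=2,j=1: stock 73.4228 → up 88.8416 (V=23.0216), down 60.2067 (V=0.0000). Price 13.7920; hedge Δ=0.8040, bond B=-45.2377.
  t=2,j=2: stock 108.3434 → up 131.0955 (V=65.2755), down 88.8416 (V=23.0216). Price 46.8294; hedge Δ=1.0000, bond B=-61.5140.
  t=1,j=0: stock 60.6800 → up 73.4228 (V=13.7920), down 49.7576 (V=0.0000). Price 8.2626; hedge Δ=0.5828, bond B=-27.1014.
  t=1,j=1: stock 89.5400 → up 108.3434 (V=46.8294), down 73.4228 (V=13.7920). Price 32.6821; hedge Δ=0.9461, bond B=-52.0292.
  t=0,j=0: stock 74.0000 → up 89.5400 (V=32.6821), down 60.6800 (V=8.2626). Price 22.3515; hedge Δ=0.8461, bond B=-40.2624.
Root portfolio cost Δ·74+B reproduces V0=22.3515.

(0,0): Delta=0.8461 Bond=-40.2624
(1,0): Delta=0.5828 Bond=-27.1014
(1,1): Delta=0.9461 Bond=-52.0292
(2,0): Delta=0.0000 Bond=0.0000
(2,1): Delta=0.8040 Bond=-45.2377
(2,2): Delta=1.0000 Bond=-61.5140
V0=22.3515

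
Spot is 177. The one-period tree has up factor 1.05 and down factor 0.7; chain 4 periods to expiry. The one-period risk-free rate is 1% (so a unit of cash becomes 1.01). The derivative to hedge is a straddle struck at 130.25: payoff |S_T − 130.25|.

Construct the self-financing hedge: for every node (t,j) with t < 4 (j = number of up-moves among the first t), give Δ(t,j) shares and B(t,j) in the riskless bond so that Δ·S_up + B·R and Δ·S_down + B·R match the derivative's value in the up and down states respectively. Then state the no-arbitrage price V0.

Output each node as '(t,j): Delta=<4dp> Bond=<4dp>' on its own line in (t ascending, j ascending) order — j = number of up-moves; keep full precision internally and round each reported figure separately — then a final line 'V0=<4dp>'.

(0,0): Delta=0.6725 Bond=-62.4002
(1,0): Delta=-0.5325 Bond=86.2782
(1,1): Delta=0.7761 Bond=-82.2890
(2,0): Delta=-1.0000 Bond=127.6836
(2,1): Delta=-0.4923 Bond=81.9097
(2,2): Delta=0.8853 Bond=-104.4051
(3,0): Delta=-1.0000 Bond=128.9604
(3,1): Delta=-1.0000 Bond=128.9604
(3,2): Delta=-0.4487 Bond=76.7634
(3,3): Delta=1.0000 Bond=-128.9604
V0=56.6289

Since d<R<u, set p* = (R−d)/(u−d) = 0.8857; price each node as the discounted p*-expectation of its children.
At expiry t=4: V(4,0)=87.7523, V(4,1)=66.5035, V(4,2)=34.6302, V(4,3)=13.1797, V(4,4)=84.8946
  t=3,j=0: stock 60.7110 → up 63.7465 (V=66.5035), down 42.4977 (V=87.7523). Price 68.2494; hedge Δ=-1.0000, bond B=128.9604.
  t=3,j=1: stock 91.0665 → up 95.6198 (V=34.6302), down 63.7465 (V=66.5035). Price 37.8939; hedge Δ=-1.0000, bond B=128.9604.
  t=3,j=2: stock 136.5998 → up 143.4297 (V=13.1797), down 95.6198 (V=34.6302). Price 15.4765; hedge Δ=-0.4487, bond B=76.7634.
  t=3,j=3: stock 204.8996 → up 215.1446 (V=84.8946), down 143.4297 (V=13.1797). Price 75.9392; hedge Δ=1.0000, bond B=-128.9604.
  t=2,j=0: stock 86.7300 → up 91.0665 (V=37.8939), down 60.7110 (V=68.2494). Price 40.9536; hedge Δ=-1.0000, bond B=127.6836.
  t=2,j=1: stock 130.0950 → up 136.5998 (V=15.4765), down 91.0665 (V=37.8939). Price 17.8598; hedge Δ=-0.4923, bond B=81.9097.
  t=2,j=2: stock 195.1425 → up 204.8996 (V=75.9392), down 136.5998 (V=15.4765). Price 68.3457; hedge Δ=0.8853, bond B=-104.4051.
  t=1,j=0: stock 123.9000 → up 130.0950 (V=17.8598), down 86.7300 (V=40.9536). Price 20.2962; hedge Δ=-0.5325, bond B=86.2782.
  t=1,j=1: stock 185.8500 → up 195.1425 (V=68.3457), down 130.0950 (V=17.8598). Price 61.9564; hedge Δ=0.7761, bond B=-82.2890.
  t=0,j=0: stock 177.0000 → up 185.8500 (V=61.9564), down 123.9000 (V=20.2962). Price 56.6289; hedge Δ=0.6725, bond B=-62.4002.
Root portfolio cost Δ·177+B reproduces V0=56.6289.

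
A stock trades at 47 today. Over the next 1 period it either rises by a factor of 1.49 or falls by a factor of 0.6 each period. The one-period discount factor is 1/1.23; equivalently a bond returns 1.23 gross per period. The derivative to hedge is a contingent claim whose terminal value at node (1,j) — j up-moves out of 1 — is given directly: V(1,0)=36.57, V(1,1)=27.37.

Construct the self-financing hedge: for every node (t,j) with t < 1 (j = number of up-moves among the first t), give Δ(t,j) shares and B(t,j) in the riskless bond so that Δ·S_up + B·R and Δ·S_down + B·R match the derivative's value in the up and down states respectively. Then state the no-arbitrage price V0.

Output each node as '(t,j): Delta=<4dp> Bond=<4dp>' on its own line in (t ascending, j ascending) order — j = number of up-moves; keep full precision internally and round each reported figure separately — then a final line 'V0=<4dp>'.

(0,0): Delta=-0.2199 Bond=34.7742
V0=24.4371

Under the risk-neutral measure, an up-move has probability p* = (R−d)/(u−d) = 0.7079 and values discount at R = 1.23.
At expiry t=1: V(1,0)=36.5700, V(1,1)=27.3700
  t=0,j=0: stock 47.0000 → up 70.0300 (V=27.3700), down 28.2000 (V=36.5700). Price 24.4371; hedge Δ=-0.2199, bond B=34.7742.
The time-0 hedge costs 24.4371, which is the no-arbitrage price.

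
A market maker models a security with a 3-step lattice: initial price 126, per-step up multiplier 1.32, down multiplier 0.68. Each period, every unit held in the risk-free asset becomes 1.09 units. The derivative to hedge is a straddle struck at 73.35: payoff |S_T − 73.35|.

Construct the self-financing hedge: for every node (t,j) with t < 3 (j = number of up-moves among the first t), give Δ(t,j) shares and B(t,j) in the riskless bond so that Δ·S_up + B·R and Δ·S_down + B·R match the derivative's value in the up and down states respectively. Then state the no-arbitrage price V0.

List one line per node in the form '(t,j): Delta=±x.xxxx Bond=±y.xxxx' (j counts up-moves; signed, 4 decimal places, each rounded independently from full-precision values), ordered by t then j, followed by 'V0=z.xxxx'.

(0,0): Delta=0.9091 Bond=-42.7633
(1,0): Delta=0.5944 Bond=-19.6495
(1,1): Delta=1.0000 Bond=-61.7372
(2,0): Delta=-0.8092 Bond=60.3603
(2,1): Delta=1.0000 Bond=-67.2936
(2,2): Delta=1.0000 Bond=-67.2936
V0=71.7782

Risk-neutral probability p* = (R−d)/(u−d) = (1.09−0.68)/(1.32−0.68) = 0.6406.
Terminal values V(3,·): V(3,0)=33.7316, V(3,1)=3.5564, V(3,2)=75.9388, V(3,3)=216.4460
  t=2,j=0: stock 58.2624 → up 76.9064 (V=3.5564), down 39.6184 (V=33.7316). Price 13.2115; hedge Δ=-0.8092, bond B=60.3603.
  t=2,j=1: stock 113.0976 → up 149.2888 (V=75.9388), down 76.9064 (V=3.5564). Price 45.8040; hedge Δ=1.0000, bond B=-67.2936.
  t=2,j=2: stock 219.5424 → up 289.7960 (V=216.4460), down 149.2888 (V=75.9388). Price 152.2488; hedge Δ=1.0000, bond B=-67.2936.
  t=1,j=0: stock 85.6800 → up 113.0976 (V=45.8040), down 58.2624 (V=13.2115). Price 31.2762; hedge Δ=0.5944, bond B=-19.6495.
  t=1,j=1: stock 166.3200 → up 219.5424 (V=152.2488), down 113.0976 (V=45.8040). Price 104.5828; hedge Δ=1.0000, bond B=-61.7372.
  t=0,j=0: stock 126.0000 → up 166.3200 (V=104.5828), down 85.6800 (V=31.2762). Price 71.7782; hedge Δ=0.9091, bond B=-42.7633.
Check: Δ(0,0)·S0 + B(0,0) = 71.7782 = V0.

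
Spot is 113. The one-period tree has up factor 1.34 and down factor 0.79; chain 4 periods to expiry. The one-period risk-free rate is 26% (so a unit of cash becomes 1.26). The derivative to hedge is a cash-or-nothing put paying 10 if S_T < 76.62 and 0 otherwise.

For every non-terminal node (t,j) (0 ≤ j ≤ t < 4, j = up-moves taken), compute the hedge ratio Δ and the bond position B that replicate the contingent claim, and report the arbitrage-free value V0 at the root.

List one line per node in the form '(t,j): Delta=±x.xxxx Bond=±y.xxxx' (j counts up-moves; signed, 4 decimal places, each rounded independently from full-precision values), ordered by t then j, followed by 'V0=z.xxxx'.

(0,0): Delta=-0.0044 Bond=0.5365
(1,0): Delta=-0.0319 Bond=3.1335
(1,1): Delta=-0.0016 Bond=0.2577
(2,0): Delta=-0.1749 Bond=14.0302
(2,1): Delta=-0.0175 Bond=2.2322
(2,2): Delta=0.0000 Bond=0.0000
(3,0): Delta=0.0000 Bond=7.9365
(3,1): Delta=-0.1924 Bond=19.3362
(3,2): Delta=0.0000 Bond=0.0000
(3,3): Delta=0.0000 Bond=0.0000
V0=0.0435

The replicating-portfolio and risk-neutral prices coincide; use p* = (1.26−0.79)/(1.34−0.79) = 0.8545 for the latter.
Terminal values V(4,·): V(4,0)=10.0000, V(4,1)=10.0000, V(4,2)=0.0000, V(4,3)=0.0000, V(4,4)=0.0000
  t=3,j=0: stock 55.7134 → up 74.6560 (V=10.0000), down 44.0136 (V=10.0000). Price 7.9365; hedge Δ=0.0000, bond B=7.9365.
  t=3,j=1: stock 94.5012 → up 126.6316 (V=0.0000), down 74.6560 (V=10.0000). Price 1.1544; hedge Δ=-0.1924, bond B=19.3362.
  t=3,j=2: stock 160.2932 → up 214.7929 (V=0.0000), down 126.6316 (V=0.0000). Price 0.0000; hedge Δ=0.0000, bond B=0.0000.
  t=3,j=3: stock 271.8898 → up 364.3323 (V=0.0000), down 214.7929 (V=0.0000). Price 0.0000; hedge Δ=0.0000, bond B=0.0000.
  t=2,j=0: stock 70.5233 → up 94.5012 (V=1.1544), down 55.7134 (V=7.9365). Price 1.6991; hedge Δ=-0.1749, bond B=14.0302.
  t=2,j=1: stock 119.6218 → up 160.2932 (V=0.0000), down 94.5012 (V=1.1544). Price 0.1333; hedge Δ=-0.0175, bond B=2.2322.
  t=2,j=2: stock 202.9028 → up 271.8898 (V=0.0000), down 160.2932 (V=0.0000). Price 0.0000; hedge Δ=0.0000, bond B=0.0000.
  t=1,j=0: stock 89.2700 → up 119.6218 (V=0.1333), down 70.5233 (V=1.6991). Price 0.2865; hedge Δ=-0.0319, bond B=3.1335.
  t=1,j=1: stock 151.4200 → up 202.9028 (V=0.0000), down 119.6218 (V=0.1333). Price 0.0154; hedge Δ=-0.0016, bond B=0.2577.
  t=0,j=0: stock 113.0000 → up 151.4200 (V=0.0154), down 89.2700 (V=0.2865). Price 0.0435; hedge Δ=-0.0044, bond B=0.5365.
Each (Δ,B) replicates both successor values, so the strategy is self-financing and V0 is arbitrage-free.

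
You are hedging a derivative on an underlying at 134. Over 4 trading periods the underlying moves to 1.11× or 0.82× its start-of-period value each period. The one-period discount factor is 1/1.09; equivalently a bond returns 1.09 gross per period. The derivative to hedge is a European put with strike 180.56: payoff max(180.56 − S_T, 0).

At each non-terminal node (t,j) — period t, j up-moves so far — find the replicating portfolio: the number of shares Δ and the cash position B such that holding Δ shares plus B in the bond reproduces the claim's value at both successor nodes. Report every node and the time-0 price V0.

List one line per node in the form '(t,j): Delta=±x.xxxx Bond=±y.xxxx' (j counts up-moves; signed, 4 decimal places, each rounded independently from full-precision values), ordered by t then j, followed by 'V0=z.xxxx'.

(0,0): Delta=-0.6334 Bond=90.9551
(1,0): Delta=-1.0000 Bond=139.4254
(1,1): Delta=-0.6133 Bond=96.1570
(2,0): Delta=-1.0000 Bond=151.9737
(2,1): Delta=-1.0000 Bond=151.9737
(2,2): Delta=-0.5922 Bond=101.3176
(3,0): Delta=-1.0000 Bond=165.6514
(3,1): Delta=-1.0000 Bond=165.6514
(3,2): Delta=-1.0000 Bond=165.6514
(3,3): Delta=-0.5698 Bond=106.3462
V0=6.0824

Under the risk-neutral measure, an up-move has probability p* = (R−d)/(u−d) = 0.9310 and values discount at R = 1.09.
Payoff layer (t=4): V(4,0)=119.9757, V(4,1)=98.5495, V(4,2)=69.5458, V(4,3)=30.2847, V(4,4)=0.0000
  t=3,j=0: stock 73.8833 → up 82.0105 (V=98.5495), down 60.5843 (V=119.9757). Price 91.7681; hedge Δ=-1.0000, bond B=165.6514.
  t=3,j=1: stock 100.0128 → up 111.0142 (V=69.5458), down 82.0105 (V=98.5495). Price 65.6386; hedge Δ=-1.0000, bond B=165.6514.
  t=3,j=2: stock 135.3831 → up 150.2753 (V=30.2847), down 111.0142 (V=69.5458). Price 30.2682; hedge Δ=-1.0000, bond B=165.6514.
  t=3,j=3: stock 183.2626 → up 203.4214 (V=0.0000), down 150.2753 (V=30.2847). Price 1.9161; hedge Δ=-0.5698, bond B=106.3462.
  t=2,j=0: stock 90.1016 → up 100.0128 (V=65.6386), down 73.8833 (V=91.7681). Price 61.8721; hedge Δ=-1.0000, bond B=151.9737.
  t=2,j=1: stock 121.9668 → up 135.3831 (V=30.2682), down 100.0128 (V=65.6386). Price 30.0069; hedge Δ=-1.0000, bond B=151.9737.
  t=2,j=2: stock 165.1014 → up 183.2626 (V=1.9161), down 135.3831 (V=30.2682). Price 3.5518; hedge Δ=-0.5922, bond B=101.3176.
  t=1,j=0: stock 109.8800 → up 121.9668 (V=30.0069), down 90.1016 (V=61.8721). Price 29.5454; hedge Δ=-1.0000, bond B=139.4254.
  t=1,j=1: stock 148.7400 → up 165.1014 (V=3.5518), down 121.9668 (V=30.0069). Price 4.9324; hedge Δ=-0.6133, bond B=96.1570.
  t=0,j=0: stock 134.0000 → up 148.7400 (V=4.9324), down 109.8800 (V=29.5454). Price 6.0824; hedge Δ=-0.6334, bond B=90.9551.
Root portfolio cost Δ·134+B reproduces V0=6.0824.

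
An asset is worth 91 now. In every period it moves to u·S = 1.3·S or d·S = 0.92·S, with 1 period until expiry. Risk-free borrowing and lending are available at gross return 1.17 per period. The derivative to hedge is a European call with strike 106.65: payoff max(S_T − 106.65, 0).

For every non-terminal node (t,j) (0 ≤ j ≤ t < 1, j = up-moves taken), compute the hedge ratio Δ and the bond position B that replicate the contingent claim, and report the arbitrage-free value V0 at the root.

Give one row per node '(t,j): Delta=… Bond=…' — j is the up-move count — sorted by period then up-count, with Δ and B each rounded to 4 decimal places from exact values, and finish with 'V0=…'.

The replicating-portfolio and risk-neutral prices coincide; use p* = (1.17−0.92)/(1.3−0.92) = 0.6579 for the latter.
Payoff layer (t=1): V(1,0)=0.0000, V(1,1)=11.6500
(0,0): S=91.0000. Δ = (V_up−V_dn)/(S_up−S_dn) = (11.6500−0.0000)/(118.3000−83.7200) = 0.3369. V = [p*·11.6500 + (1−p*)·0.0000]/1.17 = 6.5508. B = V − Δ·S = -24.1071.
The time-0 hedge costs 6.5508, which is the no-arbitrage price.

(0,0): Delta=0.3369 Bond=-24.1071
V0=6.5508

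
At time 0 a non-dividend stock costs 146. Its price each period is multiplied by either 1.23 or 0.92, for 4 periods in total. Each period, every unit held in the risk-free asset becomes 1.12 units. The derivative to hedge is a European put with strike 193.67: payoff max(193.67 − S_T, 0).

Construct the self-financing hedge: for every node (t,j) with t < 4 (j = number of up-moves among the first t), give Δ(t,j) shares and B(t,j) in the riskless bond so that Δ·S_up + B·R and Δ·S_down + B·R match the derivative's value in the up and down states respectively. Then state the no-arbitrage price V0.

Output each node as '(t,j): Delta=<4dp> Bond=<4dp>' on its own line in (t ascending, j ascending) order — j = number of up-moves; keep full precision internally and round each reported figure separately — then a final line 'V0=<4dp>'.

Risk-neutral probability p* = (R−d)/(u−d) = (1.12−0.92)/(1.23−0.92) = 0.6452.
Terminal values V(4,·): V(4,0)=89.0766, V(4,1)=53.8332, V(4,2)=6.7143, V(4,3)=0.0000, V(4,4)=0.0000
  t=3,j=0: stock 113.6884 → up 139.8368 (V=53.8332), down 104.5934 (V=89.0766). Price 59.2312; hedge Δ=-1.0000, bond B=172.9196.
  t=3,j=1: stock 151.9965 → up 186.9557 (V=6.7143), down 139.8368 (V=53.8332). Price 20.9231; hedge Δ=-1.0000, bond B=172.9196.
  t=3,j=2: stock 203.2127 → up 249.9517 (V=0.0000), down 186.9557 (V=6.7143). Price 2.1272; hedge Δ=-0.1066, bond B=23.7862.
  t=3,j=3: stock 271.6866 → up 334.1745 (V=0.0000), down 249.9517 (V=0.0000). Price 0.0000; hedge Δ=0.0000, bond B=0.0000.
  t=2,j=0: stock 123.5744 → up 151.9965 (V=20.9231), down 113.6884 (V=59.2312). Price 30.8181; hedge Δ=-1.0000, bond B=154.3925.
  t=2,j=1: stock 165.2136 → up 203.2127 (V=2.1272), down 151.9965 (V=20.9231). Price 7.8542; hedge Δ=-0.3670, bond B=68.4862.
  t=2,j=2: stock 220.8834 → up 271.6866 (V=0.0000), down 203.2127 (V=2.1272). Price 0.6739; hedge Δ=-0.0311, bond B=7.5360.
  t=1,j=0: stock 134.3200 → up 165.2136 (V=7.8542), down 123.5744 (V=30.8181). Price 14.2881; hedge Δ=-0.5515, bond B=88.3653.
  t=1,j=1: stock 179.5800 → up 220.8834 (V=0.6739), down 165.2136 (V=7.8542). Price 2.8766; hedge Δ=-0.1290, bond B=26.0388.
  t=0,j=0: stock 146.0000 → up 179.5800 (V=2.8766), down 134.3200 (V=14.2881). Price 6.1838; hedge Δ=-0.2521, bond B=42.9952.
The time-0 hedge costs 6.1838, which is the no-arbitrage price.

(0,0): Delta=-0.2521 Bond=42.9952
(1,0): Delta=-0.5515 Bond=88.3653
(1,1): Delta=-0.1290 Bond=26.0388
(2,0): Delta=-1.0000 Bond=154.3925
(2,1): Delta=-0.3670 Bond=68.4862
(2,2): Delta=-0.0311 Bond=7.5360
(3,0): Delta=-1.0000 Bond=172.9196
(3,1): Delta=-1.0000 Bond=172.9196
(3,2): Delta=-0.1066 Bond=23.7862
(3,3): Delta=0.0000 Bond=0.0000
V0=6.1838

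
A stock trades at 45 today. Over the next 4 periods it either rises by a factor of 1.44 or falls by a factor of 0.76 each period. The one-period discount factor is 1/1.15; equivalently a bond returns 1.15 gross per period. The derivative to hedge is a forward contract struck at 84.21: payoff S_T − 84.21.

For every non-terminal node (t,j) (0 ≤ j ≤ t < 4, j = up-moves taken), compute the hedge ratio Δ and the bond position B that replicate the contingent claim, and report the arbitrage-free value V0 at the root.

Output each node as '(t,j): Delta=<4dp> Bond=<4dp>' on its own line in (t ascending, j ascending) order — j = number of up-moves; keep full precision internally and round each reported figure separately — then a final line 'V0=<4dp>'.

(0,0): Delta=1.0000 Bond=-48.1473
(1,0): Delta=1.0000 Bond=-55.3694
(1,1): Delta=1.0000 Bond=-55.3694
(2,0): Delta=1.0000 Bond=-63.6749
(2,1): Delta=1.0000 Bond=-63.6749
(2,2): Delta=1.0000 Bond=-63.6749
(3,0): Delta=1.0000 Bond=-73.2261
(3,1): Delta=1.0000 Bond=-73.2261
(3,2): Delta=1.0000 Bond=-73.2261
(3,3): Delta=1.0000 Bond=-73.2261
V0=-3.1473

The replicating-portfolio and risk-neutral prices coincide; use p* = (1.15−0.76)/(1.44−0.76) = 0.5735 for the latter.
Terminal payoffs: V(4,0)=-69.1970, V(4,1)=-55.7644, V(4,2)=-30.3130, V(4,3)=17.9107, V(4,4)=109.2818
  t=3,j=0: stock 19.7539 → up 28.4456 (V=-55.7644), down 15.0130 (V=-69.1970). Price -53.4722; hedge Δ=1.0000, bond B=-73.2261.
  t=3,j=1: stock 37.4285 → up 53.8970 (V=-30.3130), down 28.4456 (V=-55.7644). Price -35.7976; hedge Δ=1.0000, bond B=-73.2261.
  t=3,j=2: stock 70.9171 → up 102.1207 (V=17.9107), down 53.8970 (V=-30.3130). Price -2.3090; hedge Δ=1.0000, bond B=-73.2261.
  t=3,j=3: stock 134.3693 → up 193.4918 (V=109.2818), down 102.1207 (V=17.9107). Price 61.1432; hedge Δ=1.0000, bond B=-73.2261.
  t=2,j=0: stock 25.9920 → up 37.4285 (V=-35.7976), down 19.7539 (V=-53.4722). Price -37.6829; hedge Δ=1.0000, bond B=-63.6749.
  t=2,j=1: stock 49.2480 → up 70.9171 (V=-2.3090), down 37.4285 (V=-35.7976). Price -14.4269; hedge Δ=1.0000, bond B=-63.6749.
  t=2,j=2: stock 93.3120 → up 134.3693 (V=61.1432), down 70.9171 (V=-2.3090). Price 29.6371; hedge Δ=1.0000, bond B=-63.6749.
  t=1,j=0: stock 34.2000 → up 49.2480 (V=-14.4269), down 25.9920 (V=-37.6829). Price -21.1694; hedge Δ=1.0000, bond B=-55.3694.
  t=1,j=1: stock 64.8000 → up 93.3120 (V=29.6371), down 49.2480 (V=-14.4269). Price 9.4306; hedge Δ=1.0000, bond B=-55.3694.
  t=0,j=0: stock 45.0000 → up 64.8000 (V=9.4306), down 34.2000 (V=-21.1694). Price -3.1473; hedge Δ=1.0000, bond B=-48.1473.
Each (Δ,B) replicates both successor values, so the strategy is self-financing and V0 is arbitrage-free.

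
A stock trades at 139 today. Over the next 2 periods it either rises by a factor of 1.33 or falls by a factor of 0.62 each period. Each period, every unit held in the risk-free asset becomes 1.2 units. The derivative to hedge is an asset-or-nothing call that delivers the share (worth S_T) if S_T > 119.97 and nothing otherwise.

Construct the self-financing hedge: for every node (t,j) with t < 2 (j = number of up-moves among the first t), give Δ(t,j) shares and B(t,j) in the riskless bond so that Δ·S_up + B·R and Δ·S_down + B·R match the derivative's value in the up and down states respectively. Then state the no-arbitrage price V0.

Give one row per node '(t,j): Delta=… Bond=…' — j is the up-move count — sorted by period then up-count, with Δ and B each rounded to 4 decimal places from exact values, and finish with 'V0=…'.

The replicating-portfolio and risk-neutral prices coincide; use p* = (1.2−0.62)/(1.33−0.62) = 0.8169 for the latter.
At expiry t=2: V(2,0)=0.0000, V(2,1)=0.0000, V(2,2)=245.8771
(1,0): S=86.1800. Δ = (V_up−V_dn)/(S_up−S_dn) = (0.0000−0.0000)/(114.6194−53.4316) = 0.0000. V = [p*·0.0000 + (1−p*)·0.0000]/1.2 = 0.0000. B = V − Δ·S = 0.0000.
(1,1): S=184.8700. Δ = (V_up−V_dn)/(S_up−S_dn) = (245.8771−0.0000)/(245.8771−114.6194) = 1.8732. V = [p*·245.8771 + (1−p*)·0.0000]/1.2 = 167.3811. B = V − Δ·S = -178.9247.
(0,0): S=139.0000. Δ = (V_up−V_dn)/(S_up−S_dn) = (167.3811−0.0000)/(184.8700−86.1800) = 1.6960. V = [p*·167.3811 + (1−p*)·0.0000]/1.2 = 113.9449. B = V − Δ·S = -121.8032.
Each (Δ,B) replicates both successor values, so the strategy is self-financing and V0 is arbitrage-free.

(0,0): Delta=1.6960 Bond=-121.8032
(1,0): Delta=0.0000 Bond=0.0000
(1,1): Delta=1.8732 Bond=-178.9247
V0=113.9449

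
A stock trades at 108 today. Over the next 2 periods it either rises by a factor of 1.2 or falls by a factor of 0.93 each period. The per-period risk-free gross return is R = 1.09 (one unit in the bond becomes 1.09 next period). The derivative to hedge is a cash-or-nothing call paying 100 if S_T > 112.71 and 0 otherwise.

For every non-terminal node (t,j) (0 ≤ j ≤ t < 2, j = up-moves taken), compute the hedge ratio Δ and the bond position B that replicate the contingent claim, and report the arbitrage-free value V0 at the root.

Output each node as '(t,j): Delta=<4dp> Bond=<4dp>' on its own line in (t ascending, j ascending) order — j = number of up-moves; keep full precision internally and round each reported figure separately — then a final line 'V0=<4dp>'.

The replicating-portfolio and risk-neutral prices coincide; use p* = (1.09−0.93)/(1.2−0.93) = 0.5926 for the latter.
Terminal payoffs: V(2,0)=0.0000, V(2,1)=100.0000, V(2,2)=100.0000
Node (1,0) S=100.4400: V=(p*·100.0000+(1−p*)·0.0000)/1.09=54.3663; Δ=(100.0000−0.0000)/(120.5280−93.4092)=3.6875; B=V−Δ·S=-316.0041
Node (1,1) S=129.6000: V=(p*·100.0000+(1−p*)·100.0000)/1.09=91.7431; Δ=(100.0000−100.0000)/(155.5200−120.5280)=0.0000; B=V−Δ·S=91.7431
Node (0,0) S=108.0000: V=(p*·91.7431+(1−p*)·54.3663)/1.09=70.1977; Δ=(91.7431−54.3663)/(129.6000−100.4400)=1.2818; B=V−Δ·S=-68.2350
Check: Δ(0,0)·S0 + B(0,0) = 70.1977 = V0.

(0,0): Delta=1.2818 Bond=-68.2350
(1,0): Delta=3.6875 Bond=-316.0041
(1,1): Delta=0.0000 Bond=91.7431
V0=70.1977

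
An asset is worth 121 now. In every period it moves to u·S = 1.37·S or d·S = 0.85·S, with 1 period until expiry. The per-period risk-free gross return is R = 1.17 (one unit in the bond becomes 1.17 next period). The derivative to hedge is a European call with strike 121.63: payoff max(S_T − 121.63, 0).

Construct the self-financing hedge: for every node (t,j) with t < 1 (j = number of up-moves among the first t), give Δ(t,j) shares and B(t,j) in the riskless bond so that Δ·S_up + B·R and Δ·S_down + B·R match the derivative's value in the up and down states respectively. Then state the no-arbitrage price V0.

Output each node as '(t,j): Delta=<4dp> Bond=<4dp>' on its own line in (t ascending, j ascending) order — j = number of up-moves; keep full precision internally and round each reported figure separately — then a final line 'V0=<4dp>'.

(0,0): Delta=0.7015 Bond=-61.6683
V0=23.2163

Under the risk-neutral measure, an up-move has probability p* = (R−d)/(u−d) = 0.6154 and values discount at R = 1.17.
Terminal payoffs: V(1,0)=0.0000, V(1,1)=44.1400
  t=0,j=0: stock 121.0000 → up 165.7700 (V=44.1400), down 102.8500 (V=0.0000). Price 23.2163; hedge Δ=0.7015, bond B=-61.6683.
Check: Δ(0,0)·S0 + B(0,0) = 23.2163 = V0.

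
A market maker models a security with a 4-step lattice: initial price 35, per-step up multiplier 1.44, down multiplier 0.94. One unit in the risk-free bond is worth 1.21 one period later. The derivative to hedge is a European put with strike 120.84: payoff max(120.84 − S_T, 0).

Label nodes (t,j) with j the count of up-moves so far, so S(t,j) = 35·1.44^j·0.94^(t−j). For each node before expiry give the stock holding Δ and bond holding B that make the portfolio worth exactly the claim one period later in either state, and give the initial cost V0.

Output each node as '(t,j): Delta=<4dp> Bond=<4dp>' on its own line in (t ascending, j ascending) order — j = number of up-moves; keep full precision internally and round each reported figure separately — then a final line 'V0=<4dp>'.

The replicating-portfolio and risk-neutral prices coincide; use p* = (1.21−0.94)/(1.44−0.94) = 0.5400 for the latter.
Payoff layer (t=4): V(4,0)=93.5138, V(4,1)=78.9786, V(4,2)=56.7118, V(4,3)=22.6011, V(4,4)=0.0000
  t=3,j=0: stock 29.0704 → up 41.8614 (V=78.9786), down 27.3262 (V=93.5138). Price 70.7973; hedge Δ=-1.0000, bond B=99.8678.
  t=3,j=1: stock 44.5334 → up 64.1282 (V=56.7118), down 41.8614 (V=78.9786). Price 55.3343; hedge Δ=-1.0000, bond B=99.8678.
  t=3,j=2: stock 68.2214 → up 98.2389 (V=22.6011), down 64.1282 (V=56.7118). Price 31.6463; hedge Δ=-1.0000, bond B=99.8678.
  t=3,j=3: stock 104.5094 → up 150.4936 (V=0.0000), down 98.2389 (V=22.6011). Price 8.5922; hedge Δ=-0.4325, bond B=53.7944.
  t=2,j=0: stock 30.9260 → up 44.5334 (V=55.3343), down 29.0704 (V=70.7973). Price 51.6093; hedge Δ=-1.0000, bond B=82.5353.
  t=2,j=1: stock 47.3760 → up 68.2214 (V=31.6463), down 44.5334 (V=55.3343). Price 35.1593; hedge Δ=-1.0000, bond B=82.5353.
  t=2,j=2: stock 72.5760 → up 104.5094 (V=8.5922), down 68.2214 (V=31.6463). Price 15.8654; hedge Δ=-0.6353, bond B=61.9737.
  t=1,j=0: stock 32.9000 → up 47.3760 (V=35.1593), down 30.9260 (V=51.6093). Price 35.3110; hedge Δ=-1.0000, bond B=68.2110.
  t=1,j=1: stock 50.4000 → up 72.5760 (V=15.8654), down 47.3760 (V=35.1593). Price 20.4468; hedge Δ=-0.7656, bond B=59.0348.
  t=0,j=0: stock 35.0000 → up 50.4000 (V=20.4468), down 32.9000 (V=35.3110). Price 22.5490; hedge Δ=-0.8494, bond B=52.2776.
Check: Δ(0,0)·S0 + B(0,0) = 22.5490 = V0.

(0,0): Delta=-0.8494 Bond=52.2776
(1,0): Delta=-1.0000 Bond=68.2110
(1,1): Delta=-0.7656 Bond=59.0348
(2,0): Delta=-1.0000 Bond=82.5353
(2,1): Delta=-1.0000 Bond=82.5353
(2,2): Delta=-0.6353 Bond=61.9737
(3,0): Delta=-1.0000 Bond=99.8678
(3,1): Delta=-1.0000 Bond=99.8678
(3,2): Delta=-1.0000 Bond=99.8678
(3,3): Delta=-0.4325 Bond=53.7944
V0=22.5490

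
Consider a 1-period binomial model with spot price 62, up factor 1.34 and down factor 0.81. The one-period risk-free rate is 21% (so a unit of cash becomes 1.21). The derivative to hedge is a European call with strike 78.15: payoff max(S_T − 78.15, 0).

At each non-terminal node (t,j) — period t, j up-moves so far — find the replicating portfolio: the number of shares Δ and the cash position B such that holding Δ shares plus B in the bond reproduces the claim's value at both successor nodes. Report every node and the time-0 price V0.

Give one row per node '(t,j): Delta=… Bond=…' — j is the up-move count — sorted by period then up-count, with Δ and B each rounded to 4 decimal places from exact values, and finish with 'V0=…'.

(0,0): Delta=0.1500 Bond=-6.2269
V0=3.0750

Since d<R<u, set p* = (R−d)/(u−d) = 0.7547; price each node as the discounted p*-expectation of its children.
Payoff layer (t=1): V(1,0)=0.0000, V(1,1)=4.9300
  t=0,j=0: stock 62.0000 → up 83.0800 (V=4.9300), down 50.2200 (V=0.0000). Price 3.0750; hedge Δ=0.1500, bond B=-6.2269.
Check: Δ(0,0)·S0 + B(0,0) = 3.0750 = V0.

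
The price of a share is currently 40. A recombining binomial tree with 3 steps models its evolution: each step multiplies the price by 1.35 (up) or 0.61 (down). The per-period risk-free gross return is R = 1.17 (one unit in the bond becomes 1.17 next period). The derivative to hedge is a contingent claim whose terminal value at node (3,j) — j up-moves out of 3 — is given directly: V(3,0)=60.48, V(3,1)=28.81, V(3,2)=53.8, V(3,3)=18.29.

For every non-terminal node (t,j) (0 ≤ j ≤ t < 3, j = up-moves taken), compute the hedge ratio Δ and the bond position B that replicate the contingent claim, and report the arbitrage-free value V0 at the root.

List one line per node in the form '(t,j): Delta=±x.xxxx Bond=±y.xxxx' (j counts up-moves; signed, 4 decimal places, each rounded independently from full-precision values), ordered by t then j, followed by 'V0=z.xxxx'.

(0,0): Delta=-0.3211 Bond=34.7895
(1,0): Delta=0.5305 Bond=19.9245
(1,1): Delta=-0.4448 Bond=47.3827
(2,0): Delta=-2.8754 Bond=74.0054
(2,1): Delta=1.0252 Bond=7.0172
(2,2): Delta=-0.6583 Bond=71.0015
V0=21.9466

The replicating-portfolio and risk-neutral prices coincide; use p* = (1.17−0.61)/(1.35−0.61) = 0.7568 for the latter.
Payoff layer (t=3): V(3,0)=60.4800, V(3,1)=28.8100, V(3,2)=53.8000, V(3,3)=18.2900
  t=2,j=0: stock 14.8840 → up 20.0934 (V=28.8100), down 9.0792 (V=60.4800). Price 31.2081; hedge Δ=-2.8754, bond B=74.0054.
  t=2,j=1: stock 32.9400 → up 44.4690 (V=53.8000), down 20.0934 (V=28.8100). Price 40.7875; hedge Δ=1.0252, bond B=7.0172.
  t=2,j=2: stock 72.9000 → up 98.4150 (V=18.2900), down 44.4690 (V=53.8000). Price 23.0150; hedge Δ=-0.6583, bond B=71.0015.
  t=1,j=0: stock 24.4000 → up 32.9400 (V=40.7875), down 14.8840 (V=31.2081). Price 32.8695; hedge Δ=0.5305, bond B=19.9245.
  t=1,j=1: stock 54.0000 → up 72.9000 (V=23.0150), down 32.9400 (V=40.7875). Price 23.3659; hedge Δ=-0.4448, bond B=47.3827.
  t=0,j=0: stock 40.0000 → up 54.0000 (V=23.3659), down 24.4000 (V=32.8695). Price 21.9466; hedge Δ=-0.3211, bond B=34.7895.
The time-0 hedge costs 21.9466, which is the no-arbitrage price.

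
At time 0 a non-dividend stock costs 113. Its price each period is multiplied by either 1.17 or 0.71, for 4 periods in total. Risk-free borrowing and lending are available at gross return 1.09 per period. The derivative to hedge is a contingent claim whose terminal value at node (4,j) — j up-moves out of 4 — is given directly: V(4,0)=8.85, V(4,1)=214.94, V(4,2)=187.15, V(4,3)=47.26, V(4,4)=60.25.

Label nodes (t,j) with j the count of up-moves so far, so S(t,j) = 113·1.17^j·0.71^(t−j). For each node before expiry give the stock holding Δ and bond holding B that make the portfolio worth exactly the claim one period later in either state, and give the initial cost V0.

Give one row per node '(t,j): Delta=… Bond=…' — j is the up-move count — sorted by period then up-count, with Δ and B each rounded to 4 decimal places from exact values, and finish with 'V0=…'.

(0,0): Delta=-0.6460 Bond=125.0719
(1,0): Delta=-2.2171 Bond=262.3818
(1,1): Delta=-0.4452 Bond=109.7908
(2,0): Delta=0.4511 Bond=134.0046
(2,1): Delta=-2.5580 Bond=317.9944
(2,2): Delta=-0.1753 Bond=77.9199
(3,0): Delta=11.0776 Bond=-283.7114
(3,1): Delta=-0.9065 Bond=236.5443
(3,2): Delta=-2.7690 Bond=369.7864
(3,3): Delta=0.1560 Bond=24.9635
V0=52.0784

The replicating-portfolio and risk-neutral prices coincide; use p* = (1.09−0.71)/(1.17−0.71) = 0.8261 for the latter.
Terminal values V(4,·): V(4,0)=8.8500, V(4,1)=214.9400, V(4,2)=187.1500, V(4,3)=47.2600, V(4,4)=60.2500
(3,0): S=40.4439. Δ = (V_up−V_dn)/(S_up−S_dn) = (214.9400−8.8500)/(47.3194−28.7152) = 11.0776. V = [p*·214.9400 + (1−p*)·8.8500]/1.09 = 164.3103. B = V − Δ·S = -283.7114.
(3,1): S=66.6471. Δ = (V_up−V_dn)/(S_up−S_dn) = (187.1500−214.9400)/(77.9771−47.3194) = -0.9065. V = [p*·187.1500 + (1−p*)·214.9400]/1.09 = 176.1312. B = V − Δ·S = 236.5443.
(3,2): S=109.8268. Δ = (V_up−V_dn)/(S_up−S_dn) = (47.2600−187.1500)/(128.4974−77.9771) = -2.7690. V = [p*·47.2600 + (1−p*)·187.1500]/1.09 = 65.6777. B = V − Δ·S = 369.7864.
(3,3): S=180.9823. Δ = (V_up−V_dn)/(S_up−S_dn) = (60.2500−47.2600)/(211.7493−128.4974) = 0.1560. V = [p*·60.2500 + (1−p*)·47.2600]/1.09 = 53.2026. B = V − Δ·S = 24.9635.
(2,0): S=56.9633. Δ = (V_up−V_dn)/(S_up−S_dn) = (176.1312−164.3103)/(66.6471−40.4439) = 0.4511. V = [p*·176.1312 + (1−p*)·164.3103]/1.09 = 159.7022. B = V − Δ·S = 134.0046.
(2,1): S=93.8691. Δ = (V_up−V_dn)/(S_up−S_dn) = (65.6777−176.1312)/(109.8268−66.6471) = -2.5580. V = [p*·65.6777 + (1−p*)·176.1312]/1.09 = 77.8780. B = V − Δ·S = 317.9944.
(2,2): S=154.6857. Δ = (V_up−V_dn)/(S_up−S_dn) = (53.2026−65.6777)/(180.9823−109.8268) = -0.1753. V = [p*·53.2026 + (1−p*)·65.6777]/1.09 = 50.8002. B = V − Δ·S = 77.9199.
(1,0): S=80.2300. Δ = (V_up−V_dn)/(S_up−S_dn) = (77.8780−159.7022)/(93.8691−56.9633) = -2.2171. V = [p*·77.8780 + (1−p*)·159.7022]/1.09 = 84.5030. B = V − Δ·S = 262.3818.
(1,1): S=132.2100. Δ = (V_up−V_dn)/(S_up−S_dn) = (50.8002−77.8780)/(154.6857−93.8691) = -0.4452. V = [p*·50.8002 + (1−p*)·77.8780]/1.09 = 50.9260. B = V − Δ·S = 109.7908.
(0,0): S=113.0000. Δ = (V_up−V_dn)/(S_up−S_dn) = (50.9260−84.5030)/(132.2100−80.2300) = -0.6460. V = [p*·50.9260 + (1−p*)·84.5030]/1.09 = 52.0784. B = V − Δ·S = 125.0719.
Each (Δ,B) replicates both successor values, so the strategy is self-financing and V0 is arbitrage-free.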